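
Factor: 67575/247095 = 265/969 = 3^(-1 )*5^1*17^( - 1 )*19^( - 1 )*53^1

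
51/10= 51/10 = 5.10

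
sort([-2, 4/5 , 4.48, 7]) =[-2, 4/5,4.48,  7]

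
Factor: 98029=167^1*587^1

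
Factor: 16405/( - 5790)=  - 17/6 = - 2^(-1)*3^( -1)*17^1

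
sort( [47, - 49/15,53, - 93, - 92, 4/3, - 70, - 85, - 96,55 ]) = [-96, - 93, - 92, -85, - 70, - 49/15, 4/3,  47,53  ,  55 ]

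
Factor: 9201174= 2^1 * 3^1*71^1*21599^1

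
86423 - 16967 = 69456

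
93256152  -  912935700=-819679548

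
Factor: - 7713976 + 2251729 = - 3^1 * 7^1 * 23^1*43^1* 263^1 = - 5462247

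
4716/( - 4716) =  - 1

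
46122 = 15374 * 3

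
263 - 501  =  -238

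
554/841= 554/841 = 0.66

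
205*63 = 12915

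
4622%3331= 1291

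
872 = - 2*( - 436 ) 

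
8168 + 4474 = 12642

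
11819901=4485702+7334199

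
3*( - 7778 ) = -23334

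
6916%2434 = 2048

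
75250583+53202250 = 128452833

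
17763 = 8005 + 9758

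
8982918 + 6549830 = 15532748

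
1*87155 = 87155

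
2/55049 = 2/55049 = 0.00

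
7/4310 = 7/4310 = 0.00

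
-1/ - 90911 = 1/90911 = 0.00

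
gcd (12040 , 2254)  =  14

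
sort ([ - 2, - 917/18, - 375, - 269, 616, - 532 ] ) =[ - 532, - 375, - 269, - 917/18, - 2, 616 ]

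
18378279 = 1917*9587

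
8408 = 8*1051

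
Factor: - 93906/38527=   -  2^1* 3^3*37^1*47^1*59^( - 1)*653^( - 1 ) 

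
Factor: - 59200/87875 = -2^6 * 5^(-1) *19^( - 1) = -64/95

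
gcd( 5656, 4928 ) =56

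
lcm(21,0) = 0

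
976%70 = 66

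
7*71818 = 502726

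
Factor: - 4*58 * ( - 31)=2^3*29^1*31^1 = 7192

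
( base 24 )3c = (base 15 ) 59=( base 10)84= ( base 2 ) 1010100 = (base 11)77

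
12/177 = 4/59 =0.07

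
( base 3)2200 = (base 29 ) 2e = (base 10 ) 72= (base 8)110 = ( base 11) 66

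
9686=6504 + 3182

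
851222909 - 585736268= 265486641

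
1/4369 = 1/4369 = 0.00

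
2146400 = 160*13415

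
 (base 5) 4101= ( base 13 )316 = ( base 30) HG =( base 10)526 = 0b1000001110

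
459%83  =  44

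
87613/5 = 17522+3/5 =17522.60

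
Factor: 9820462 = 2^1*47^1*104473^1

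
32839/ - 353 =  - 32839/353 = -93.03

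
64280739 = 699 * 91961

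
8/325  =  8/325=0.02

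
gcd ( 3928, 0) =3928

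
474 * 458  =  217092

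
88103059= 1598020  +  86505039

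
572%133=40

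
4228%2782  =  1446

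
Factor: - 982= - 2^1*491^1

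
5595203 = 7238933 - 1643730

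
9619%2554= 1957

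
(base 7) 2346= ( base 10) 867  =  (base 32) r3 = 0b1101100011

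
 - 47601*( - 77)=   3665277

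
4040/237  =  4040/237  =  17.05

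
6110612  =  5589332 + 521280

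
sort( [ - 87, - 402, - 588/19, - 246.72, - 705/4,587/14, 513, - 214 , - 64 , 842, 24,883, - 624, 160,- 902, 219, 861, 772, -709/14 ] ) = [ - 902, - 624, - 402, - 246.72,-214 ,-705/4 , - 87, - 64 , - 709/14, - 588/19,24,587/14, 160, 219,513 , 772,842,861,  883] 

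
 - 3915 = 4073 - 7988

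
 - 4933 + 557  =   - 4376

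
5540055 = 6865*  807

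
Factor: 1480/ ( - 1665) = -2^3*3^(- 2) = - 8/9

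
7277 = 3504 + 3773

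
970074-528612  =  441462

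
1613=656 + 957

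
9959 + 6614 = 16573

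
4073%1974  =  125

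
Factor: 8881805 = 5^1*97^1  *18313^1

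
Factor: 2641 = 19^1 * 139^1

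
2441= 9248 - 6807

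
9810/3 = 3270 = 3270.00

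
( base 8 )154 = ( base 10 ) 108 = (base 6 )300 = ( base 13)84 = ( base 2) 1101100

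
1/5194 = 1/5194 =0.00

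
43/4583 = 43/4583=0.01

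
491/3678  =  491/3678 =0.13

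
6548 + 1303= 7851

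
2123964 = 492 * 4317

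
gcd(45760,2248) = 8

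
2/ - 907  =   - 2/907 = -  0.00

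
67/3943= 67/3943 = 0.02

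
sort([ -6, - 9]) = [ - 9, - 6 ] 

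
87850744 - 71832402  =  16018342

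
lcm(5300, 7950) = 15900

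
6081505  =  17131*355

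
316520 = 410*772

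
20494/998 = 10247/499 = 20.54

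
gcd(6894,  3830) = 766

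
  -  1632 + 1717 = 85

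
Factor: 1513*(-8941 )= -13527733 = -17^1*89^1*8941^1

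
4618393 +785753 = 5404146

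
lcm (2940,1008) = 35280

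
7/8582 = 1/1226  =  0.00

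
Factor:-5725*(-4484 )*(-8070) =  - 2^3*3^1* 5^3*19^1*59^1*229^1*269^1 = -207164163000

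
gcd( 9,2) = 1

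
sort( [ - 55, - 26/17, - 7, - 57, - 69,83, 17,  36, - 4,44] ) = [ -69, - 57, - 55, - 7, - 4,  -  26/17,17,  36,  44 , 83 ]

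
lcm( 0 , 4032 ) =0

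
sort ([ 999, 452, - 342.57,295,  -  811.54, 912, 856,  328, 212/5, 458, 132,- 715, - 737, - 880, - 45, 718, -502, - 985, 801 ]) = [ - 985, - 880, - 811.54,  -  737, - 715, - 502, - 342.57, - 45, 212/5,132, 295, 328,452, 458, 718, 801,856, 912, 999] 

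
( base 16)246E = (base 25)en1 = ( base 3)110210102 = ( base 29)B2H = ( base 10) 9326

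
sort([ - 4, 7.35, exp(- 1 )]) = [ - 4,  exp( - 1),7.35 ]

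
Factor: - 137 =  - 137^1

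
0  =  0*840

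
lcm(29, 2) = 58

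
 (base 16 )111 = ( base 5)2043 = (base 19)e7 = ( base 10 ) 273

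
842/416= 421/208 = 2.02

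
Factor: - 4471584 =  - 2^5*3^1 * 13^1*3583^1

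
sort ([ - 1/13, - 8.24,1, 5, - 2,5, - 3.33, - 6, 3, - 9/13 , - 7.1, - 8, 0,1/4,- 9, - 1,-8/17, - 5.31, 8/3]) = [-9, - 8.24 ,-8,-7.1,  -  6, - 5.31,-3.33, - 2, - 1, - 9/13 ,-8/17, - 1/13,0,1/4,1,8/3  ,  3,5,5]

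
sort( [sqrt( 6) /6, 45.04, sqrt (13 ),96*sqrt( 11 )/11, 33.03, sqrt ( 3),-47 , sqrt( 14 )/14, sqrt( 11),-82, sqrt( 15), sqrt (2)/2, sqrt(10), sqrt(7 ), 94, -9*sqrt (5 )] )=[ - 82, - 47,-9 * sqrt(5 ), sqrt (14 )/14, sqrt(6) /6, sqrt( 2)/2,sqrt (3 ), sqrt(7 ), sqrt( 10),sqrt( 11),  sqrt(13), sqrt(15), 96*sqrt(11)/11, 33.03, 45.04, 94 ]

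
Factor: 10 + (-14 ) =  - 2^2= - 4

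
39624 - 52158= - 12534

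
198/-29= - 198/29= - 6.83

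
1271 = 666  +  605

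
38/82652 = 19/41326 = 0.00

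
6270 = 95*66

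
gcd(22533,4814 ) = 29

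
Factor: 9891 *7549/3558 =24889053/1186=2^ ( - 1 ) * 3^1*7^1*157^1*593^ (-1 )* 7549^1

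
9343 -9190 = 153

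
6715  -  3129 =3586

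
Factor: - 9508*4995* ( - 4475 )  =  212528758500  =  2^2*3^3*5^3*37^1*179^1*2377^1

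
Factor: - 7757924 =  - 2^2*1939481^1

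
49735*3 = 149205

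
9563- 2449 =7114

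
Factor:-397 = -397^1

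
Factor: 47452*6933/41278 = 164492358/20639 = 2^1*3^1*2311^1*11863^1*20639^( - 1)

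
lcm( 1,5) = 5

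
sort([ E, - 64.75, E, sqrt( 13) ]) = [ - 64.75, E,E, sqrt( 13 )] 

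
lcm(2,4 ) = 4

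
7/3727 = 7/3727= 0.00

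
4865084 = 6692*727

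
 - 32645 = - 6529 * 5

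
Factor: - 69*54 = -2^1*3^4*23^1 =- 3726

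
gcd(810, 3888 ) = 162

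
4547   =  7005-2458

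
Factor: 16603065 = 3^2* 5^1*368957^1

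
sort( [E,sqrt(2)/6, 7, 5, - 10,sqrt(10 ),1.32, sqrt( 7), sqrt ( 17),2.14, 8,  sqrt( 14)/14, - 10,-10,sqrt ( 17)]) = [- 10, - 10, - 10,sqrt( 2)/6,sqrt(14)/14,1.32,2.14, sqrt( 7 ), E,sqrt( 10), sqrt( 17),  sqrt( 17 ),5,7,  8 ] 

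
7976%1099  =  283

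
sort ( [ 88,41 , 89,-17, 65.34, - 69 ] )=[ - 69,-17, 41, 65.34, 88, 89 ] 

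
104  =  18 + 86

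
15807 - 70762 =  -54955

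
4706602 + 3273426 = 7980028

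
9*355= 3195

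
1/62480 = 1/62480 = 0.00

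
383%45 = 23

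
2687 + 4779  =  7466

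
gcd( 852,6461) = 71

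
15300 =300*51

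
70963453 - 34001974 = 36961479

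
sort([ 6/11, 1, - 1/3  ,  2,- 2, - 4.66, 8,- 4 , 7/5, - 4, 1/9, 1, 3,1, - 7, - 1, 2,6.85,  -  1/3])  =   [ - 7,  -  4.66, - 4 , - 4,-2,  -  1, - 1/3,-1/3, 1/9, 6/11, 1,1,  1,7/5, 2 , 2, 3, 6.85,8]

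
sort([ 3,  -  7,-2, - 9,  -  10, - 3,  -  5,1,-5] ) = [ - 10, - 9, - 7,-5, - 5,-3, - 2, 1, 3] 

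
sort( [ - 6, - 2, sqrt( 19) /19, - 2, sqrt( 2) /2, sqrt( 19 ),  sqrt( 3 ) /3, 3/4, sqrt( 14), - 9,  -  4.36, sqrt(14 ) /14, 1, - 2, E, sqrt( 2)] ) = [ - 9, - 6, - 4.36, - 2,-2,-2,sqrt(19 ) /19, sqrt( 14) /14, sqrt(3)/3, sqrt( 2 )/2, 3/4, 1, sqrt (2), E,sqrt( 14 ),  sqrt(19) ]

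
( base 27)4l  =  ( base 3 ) 11210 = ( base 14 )93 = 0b10000001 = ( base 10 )129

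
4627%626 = 245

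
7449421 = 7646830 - 197409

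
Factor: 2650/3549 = 2^1*3^(-1)*5^2*7^( - 1)*13^( - 2 ) *53^1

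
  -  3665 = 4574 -8239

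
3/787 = 3/787 =0.00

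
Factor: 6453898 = 2^1*11^2 * 26669^1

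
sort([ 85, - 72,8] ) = [ - 72, 8 , 85 ]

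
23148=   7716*3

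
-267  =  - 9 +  - 258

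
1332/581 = 2 + 170/581 = 2.29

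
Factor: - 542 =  - 2^1 * 271^1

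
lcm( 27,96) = 864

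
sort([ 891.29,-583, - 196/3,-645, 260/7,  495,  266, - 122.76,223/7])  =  [ - 645, - 583, - 122.76,  -  196/3,223/7, 260/7, 266 , 495,891.29]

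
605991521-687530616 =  - 81539095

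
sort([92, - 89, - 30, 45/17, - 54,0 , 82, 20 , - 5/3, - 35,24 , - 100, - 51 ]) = [ -100, - 89, - 54, - 51, - 35,  -  30, - 5/3,  0,45/17,20, 24, 82, 92]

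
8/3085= 8/3085 =0.00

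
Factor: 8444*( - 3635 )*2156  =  -2^4*5^1*7^2*11^1*727^1*2111^1 = - 66176134640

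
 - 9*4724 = -42516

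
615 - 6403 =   -  5788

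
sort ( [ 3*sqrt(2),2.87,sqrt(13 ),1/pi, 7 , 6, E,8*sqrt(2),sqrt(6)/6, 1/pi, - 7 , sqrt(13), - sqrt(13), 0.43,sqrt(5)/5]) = [ - 7,  -  sqrt( 13 ), 1/pi,  1/pi, sqrt( 6 ) /6,0.43, sqrt(5 ) /5  ,  E, 2.87,sqrt ( 13 ), sqrt(13 ), 3 *sqrt( 2),6, 7,8*sqrt ( 2) ]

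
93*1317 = 122481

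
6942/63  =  110 + 4/21 =110.19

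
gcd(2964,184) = 4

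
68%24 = 20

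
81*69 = 5589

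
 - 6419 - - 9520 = 3101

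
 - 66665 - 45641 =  - 112306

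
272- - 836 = 1108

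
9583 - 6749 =2834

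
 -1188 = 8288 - 9476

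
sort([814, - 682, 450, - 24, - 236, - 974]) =[ - 974, - 682, - 236, - 24,450,814]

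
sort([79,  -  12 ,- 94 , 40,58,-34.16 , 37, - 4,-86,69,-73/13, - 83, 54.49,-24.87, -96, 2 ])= [ - 96, - 94,-86,-83, - 34.16, - 24.87,-12, -73/13 ,  -  4,2  ,  37, 40, 54.49,  58,69, 79 ] 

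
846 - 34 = 812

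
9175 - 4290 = 4885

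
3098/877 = 3098/877 = 3.53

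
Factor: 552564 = 2^2*3^2*15349^1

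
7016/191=7016/191 = 36.73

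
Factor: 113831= 89^1*1279^1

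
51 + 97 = 148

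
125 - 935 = -810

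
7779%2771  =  2237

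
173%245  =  173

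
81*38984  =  3157704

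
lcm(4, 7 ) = 28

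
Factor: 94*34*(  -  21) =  - 2^2*3^1*7^1 * 17^1*47^1=- 67116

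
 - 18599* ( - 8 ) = 148792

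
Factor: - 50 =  - 2^1*5^2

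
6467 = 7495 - 1028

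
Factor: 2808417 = 3^1 *17^1*53^1 * 1039^1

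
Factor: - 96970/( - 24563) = 2^1*5^1 * 7^ (-1 )*11^( - 2)*29^( - 1)*9697^1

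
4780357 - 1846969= 2933388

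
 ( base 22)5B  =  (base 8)171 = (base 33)3m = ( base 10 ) 121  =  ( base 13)94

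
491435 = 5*98287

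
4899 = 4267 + 632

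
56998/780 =73 + 29/390 = 73.07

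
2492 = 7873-5381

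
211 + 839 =1050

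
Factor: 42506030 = 2^1*5^1*7^2 * 223^1*  389^1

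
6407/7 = 915 + 2/7 = 915.29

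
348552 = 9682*36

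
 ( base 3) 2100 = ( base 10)63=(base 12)53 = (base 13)4b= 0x3F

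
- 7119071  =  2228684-9347755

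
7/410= 7/410= 0.02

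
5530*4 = 22120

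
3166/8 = 1583/4 = 395.75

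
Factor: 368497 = 31^1*11887^1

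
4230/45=94= 94.00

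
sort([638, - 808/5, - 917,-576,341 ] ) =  [-917, - 576, - 808/5,341,638] 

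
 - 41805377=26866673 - 68672050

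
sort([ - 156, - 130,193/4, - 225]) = [-225,-156,-130, 193/4]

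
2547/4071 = 849/1357 = 0.63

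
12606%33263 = 12606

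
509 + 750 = 1259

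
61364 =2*30682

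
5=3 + 2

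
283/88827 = 283/88827 =0.00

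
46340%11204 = 1524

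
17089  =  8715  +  8374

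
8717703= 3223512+5494191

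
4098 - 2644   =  1454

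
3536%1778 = 1758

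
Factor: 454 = 2^1  *  227^1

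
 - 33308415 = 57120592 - 90429007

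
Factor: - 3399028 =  - 2^2 * 127^1*6691^1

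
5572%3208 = 2364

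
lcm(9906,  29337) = 762762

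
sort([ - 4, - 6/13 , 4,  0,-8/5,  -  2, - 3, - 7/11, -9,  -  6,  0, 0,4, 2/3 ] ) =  [ -9 ,-6, - 4, - 3,- 2,-8/5,-7/11, - 6/13, 0, 0,0, 2/3, 4, 4 ]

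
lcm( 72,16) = 144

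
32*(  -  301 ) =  - 9632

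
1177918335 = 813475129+364443206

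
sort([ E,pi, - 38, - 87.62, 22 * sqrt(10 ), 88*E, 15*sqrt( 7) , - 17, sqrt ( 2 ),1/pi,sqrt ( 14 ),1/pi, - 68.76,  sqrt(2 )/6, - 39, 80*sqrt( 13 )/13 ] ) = [ - 87.62 , - 68.76, - 39, - 38, - 17,sqrt( 2 )/6,1/pi,1/pi, sqrt( 2),E,pi,sqrt(14 ), 80*sqrt ( 13)/13,15*sqrt(7),22*sqrt( 10 ), 88*E]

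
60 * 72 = 4320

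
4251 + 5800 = 10051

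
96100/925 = 3844/37 = 103.89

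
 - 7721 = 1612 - 9333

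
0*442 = 0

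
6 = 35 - 29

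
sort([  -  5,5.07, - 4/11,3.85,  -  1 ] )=[ -5, - 1, -4/11, 3.85,5.07 ] 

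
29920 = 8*3740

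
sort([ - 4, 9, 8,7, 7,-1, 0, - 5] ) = [ - 5 , - 4, - 1, 0, 7, 7, 8, 9] 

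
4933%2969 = 1964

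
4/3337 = 4/3337 = 0.00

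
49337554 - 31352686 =17984868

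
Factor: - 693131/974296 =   -  2^(-3)*109^1*6359^1*121787^ ( - 1 ) 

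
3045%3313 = 3045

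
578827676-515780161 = 63047515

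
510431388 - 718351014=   -  207919626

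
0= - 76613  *0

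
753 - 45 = 708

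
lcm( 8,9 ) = 72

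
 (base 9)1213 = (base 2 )1110000111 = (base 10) 903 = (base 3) 1020110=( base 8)1607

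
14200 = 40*355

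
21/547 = 21/547= 0.04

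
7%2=1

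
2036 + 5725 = 7761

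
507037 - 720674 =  - 213637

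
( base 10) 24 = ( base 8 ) 30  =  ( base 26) o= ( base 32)o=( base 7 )33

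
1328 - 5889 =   -  4561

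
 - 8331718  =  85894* ( - 97)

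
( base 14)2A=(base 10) 38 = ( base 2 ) 100110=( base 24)1E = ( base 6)102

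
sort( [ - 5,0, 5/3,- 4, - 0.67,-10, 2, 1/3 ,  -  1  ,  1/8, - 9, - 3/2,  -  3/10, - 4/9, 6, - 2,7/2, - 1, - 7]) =[  -  10,-9,  -  7,  -  5,  -  4 ,-2 , - 3/2,-1,-1, - 0.67, -4/9, - 3/10,0,1/8,1/3, 5/3 , 2,7/2,6]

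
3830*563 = 2156290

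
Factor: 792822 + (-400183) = 13^1*30203^1 = 392639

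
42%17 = 8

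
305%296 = 9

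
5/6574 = 5/6574 = 0.00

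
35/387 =35/387 = 0.09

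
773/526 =773/526 = 1.47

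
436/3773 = 436/3773= 0.12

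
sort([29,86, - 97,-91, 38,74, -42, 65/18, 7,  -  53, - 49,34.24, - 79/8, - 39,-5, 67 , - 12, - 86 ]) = [ - 97, - 91, - 86, -53, - 49, - 42,-39 , - 12  , - 79/8,-5,65/18,7,  29, 34.24,38,67, 74, 86 ] 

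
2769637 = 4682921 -1913284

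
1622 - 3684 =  - 2062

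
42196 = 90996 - 48800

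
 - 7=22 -29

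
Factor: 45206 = 2^1 * 7^1*3229^1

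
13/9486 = 13/9486 =0.00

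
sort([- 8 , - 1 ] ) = [ - 8, - 1]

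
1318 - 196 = 1122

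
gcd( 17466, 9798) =426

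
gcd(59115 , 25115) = 5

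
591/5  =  118 + 1/5 = 118.20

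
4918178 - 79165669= - 74247491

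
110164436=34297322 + 75867114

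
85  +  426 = 511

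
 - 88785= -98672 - -9887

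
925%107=69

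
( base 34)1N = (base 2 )111001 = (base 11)52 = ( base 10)57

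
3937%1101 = 634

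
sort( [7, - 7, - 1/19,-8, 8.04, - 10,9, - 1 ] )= [ - 10, - 8,-7,  -  1,-1/19, 7, 8.04,9 ] 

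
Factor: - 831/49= - 3^1*7^(-2 )*277^1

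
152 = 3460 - 3308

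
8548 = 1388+7160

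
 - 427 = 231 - 658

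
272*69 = 18768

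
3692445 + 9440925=13133370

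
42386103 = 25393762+16992341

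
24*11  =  264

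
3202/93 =3202/93 =34.43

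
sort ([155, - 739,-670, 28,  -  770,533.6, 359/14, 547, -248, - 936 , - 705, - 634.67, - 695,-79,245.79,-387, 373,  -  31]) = [ - 936, - 770,-739,- 705, - 695, - 670,-634.67, - 387, - 248, - 79, - 31,359/14,28,155,245.79,373,533.6, 547]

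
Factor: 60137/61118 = 2^ ( - 1) *7^1*11^2* 71^1*30559^( - 1)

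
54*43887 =2369898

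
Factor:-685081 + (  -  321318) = -1006399 = -223^1*4513^1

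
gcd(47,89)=1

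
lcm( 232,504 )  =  14616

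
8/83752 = 1/10469 = 0.00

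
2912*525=1528800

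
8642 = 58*149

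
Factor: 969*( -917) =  - 3^1*7^1*17^1*19^1*131^1 = - 888573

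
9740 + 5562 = 15302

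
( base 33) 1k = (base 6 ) 125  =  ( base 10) 53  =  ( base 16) 35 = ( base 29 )1O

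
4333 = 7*619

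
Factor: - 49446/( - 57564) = 2^( - 1)*3^( - 1)*13^ ( - 1)* 67^1 = 67/78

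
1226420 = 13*94340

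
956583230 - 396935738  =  559647492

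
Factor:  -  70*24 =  - 2^4 * 3^1*5^1*7^1 = - 1680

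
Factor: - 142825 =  - 5^2*29^1*197^1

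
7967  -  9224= - 1257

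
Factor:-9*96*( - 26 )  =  22464 = 2^6*3^3*  13^1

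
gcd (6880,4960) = 160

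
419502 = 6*69917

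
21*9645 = 202545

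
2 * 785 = 1570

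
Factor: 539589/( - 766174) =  - 2^(-1) * 3^1*43^( - 1)*59^( - 1)* 131^1*151^( - 1)*1373^1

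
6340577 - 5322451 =1018126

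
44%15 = 14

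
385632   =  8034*48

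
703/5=140 + 3/5 =140.60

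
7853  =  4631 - -3222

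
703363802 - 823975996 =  - 120612194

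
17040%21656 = 17040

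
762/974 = 381/487=0.78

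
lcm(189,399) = 3591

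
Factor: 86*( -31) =  -  2^1*31^1*43^1 = - 2666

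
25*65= 1625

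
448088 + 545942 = 994030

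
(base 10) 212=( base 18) BE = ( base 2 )11010100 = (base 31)6Q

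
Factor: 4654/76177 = 2^1*13^1*17^( - 1) * 179^1*4481^( - 1)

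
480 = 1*480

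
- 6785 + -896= - 7681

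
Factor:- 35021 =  - 7^1*5003^1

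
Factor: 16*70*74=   2^6*5^1 * 7^1*37^1  =  82880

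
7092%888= 876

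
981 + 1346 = 2327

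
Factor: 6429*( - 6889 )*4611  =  - 204218335791 =-3^2*29^1 * 53^1* 83^2*2143^1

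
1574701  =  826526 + 748175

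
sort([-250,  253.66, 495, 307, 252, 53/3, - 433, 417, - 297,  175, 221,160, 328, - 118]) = [-433,-297, - 250 , -118, 53/3, 160, 175, 221,  252,253.66, 307, 328,  417, 495]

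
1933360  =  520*3718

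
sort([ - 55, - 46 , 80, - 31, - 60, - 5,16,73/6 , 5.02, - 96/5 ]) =[- 60, - 55, - 46,-31, - 96/5, - 5,5.02,73/6,16,80] 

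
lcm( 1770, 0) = 0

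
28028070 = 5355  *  5234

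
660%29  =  22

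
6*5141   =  30846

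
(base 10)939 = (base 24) 1F3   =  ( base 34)RL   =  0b1110101011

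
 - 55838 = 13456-69294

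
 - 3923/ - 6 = 3923/6 = 653.83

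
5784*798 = 4615632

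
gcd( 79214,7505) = 1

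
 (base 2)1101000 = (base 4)1220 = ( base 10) 104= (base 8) 150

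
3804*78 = 296712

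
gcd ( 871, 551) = 1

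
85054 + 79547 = 164601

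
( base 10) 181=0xB5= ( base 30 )61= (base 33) 5g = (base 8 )265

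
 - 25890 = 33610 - 59500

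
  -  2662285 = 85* (-31321)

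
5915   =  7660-1745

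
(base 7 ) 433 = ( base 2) 11011100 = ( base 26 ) 8c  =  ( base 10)220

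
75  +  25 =100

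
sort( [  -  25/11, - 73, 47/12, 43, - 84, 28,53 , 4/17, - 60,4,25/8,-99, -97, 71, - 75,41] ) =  [ - 99,-97,-84,-75,-73,  -  60,-25/11,4/17,25/8,47/12,4,28,41, 43,53,71 ] 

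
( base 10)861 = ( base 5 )11421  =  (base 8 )1535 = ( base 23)1EA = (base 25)19B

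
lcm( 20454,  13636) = 40908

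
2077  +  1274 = 3351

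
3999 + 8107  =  12106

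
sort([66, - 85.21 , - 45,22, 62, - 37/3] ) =[ - 85.21 ,  -  45,-37/3, 22, 62,66 ] 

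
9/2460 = 3/820 =0.00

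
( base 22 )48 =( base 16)60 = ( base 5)341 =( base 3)10120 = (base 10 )96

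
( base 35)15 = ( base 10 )40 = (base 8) 50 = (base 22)1I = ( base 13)31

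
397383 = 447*889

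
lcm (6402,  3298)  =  108834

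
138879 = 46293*3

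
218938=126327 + 92611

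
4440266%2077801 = 284664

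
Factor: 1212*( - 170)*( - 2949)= 607611960= 2^3 *3^2*5^1 * 17^1 * 101^1* 983^1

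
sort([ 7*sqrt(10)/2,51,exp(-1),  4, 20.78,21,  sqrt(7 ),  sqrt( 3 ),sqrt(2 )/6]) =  [ sqrt ( 2 )/6,exp( - 1),sqrt(  3),sqrt(7) , 4, 7*sqrt(10) /2,20.78,21,51]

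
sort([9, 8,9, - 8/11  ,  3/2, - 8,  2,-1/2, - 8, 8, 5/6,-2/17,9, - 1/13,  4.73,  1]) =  [ - 8, - 8,-8/11, - 1/2, - 2/17, - 1/13, 5/6,1,  3/2,  2,  4.73, 8, 8,  9, 9,9]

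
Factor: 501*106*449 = 2^1 * 3^1 * 53^1 * 167^1 * 449^1 = 23844594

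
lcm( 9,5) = 45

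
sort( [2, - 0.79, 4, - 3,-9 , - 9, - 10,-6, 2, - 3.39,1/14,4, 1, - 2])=[ - 10 , - 9,- 9, -6 , - 3.39, - 3, - 2, - 0.79, 1/14,1, 2,2, 4, 4]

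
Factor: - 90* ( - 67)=2^1*3^2*5^1 * 67^1 = 6030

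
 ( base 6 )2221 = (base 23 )MB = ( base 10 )517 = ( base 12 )371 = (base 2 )1000000101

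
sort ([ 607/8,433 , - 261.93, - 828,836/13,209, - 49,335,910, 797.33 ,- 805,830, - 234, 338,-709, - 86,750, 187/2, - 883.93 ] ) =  [ - 883.93, - 828,-805 , - 709, - 261.93, - 234 , - 86, - 49,836/13,607/8,187/2,  209, 335, 338,433,750, 797.33, 830, 910]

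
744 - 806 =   -  62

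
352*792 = 278784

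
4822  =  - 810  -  -5632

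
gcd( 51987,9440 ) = 1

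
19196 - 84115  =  -64919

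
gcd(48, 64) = 16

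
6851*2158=14784458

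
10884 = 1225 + 9659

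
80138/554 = 40069/277 = 144.65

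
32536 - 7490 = 25046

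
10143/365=27 + 288/365= 27.79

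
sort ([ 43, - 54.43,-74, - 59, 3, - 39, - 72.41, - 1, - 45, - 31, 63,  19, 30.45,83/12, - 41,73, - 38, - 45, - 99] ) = [-99,-74 ,-72.41, - 59, - 54.43, - 45, - 45, - 41, - 39, - 38,-31, - 1,  3,  83/12,  19,  30.45, 43,63,  73 ]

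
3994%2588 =1406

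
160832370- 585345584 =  - 424513214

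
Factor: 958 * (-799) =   -  2^1*17^1*47^1*479^1 = - 765442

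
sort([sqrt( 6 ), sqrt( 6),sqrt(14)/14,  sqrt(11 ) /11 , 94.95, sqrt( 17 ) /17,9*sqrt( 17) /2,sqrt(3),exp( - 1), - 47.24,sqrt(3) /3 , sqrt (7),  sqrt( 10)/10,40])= [ - 47.24,sqrt(17) /17, sqrt ( 14) /14,sqrt( 11 ) /11, sqrt( 10)/10,exp( -1),sqrt( 3 ) /3,sqrt( 3) , sqrt (6 ),  sqrt( 6 ),sqrt( 7), 9*sqrt( 17 ) /2 , 40,94.95]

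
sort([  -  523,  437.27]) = [ - 523, 437.27 ] 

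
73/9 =8 + 1/9 = 8.11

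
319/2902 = 319/2902 = 0.11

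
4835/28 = 4835/28 = 172.68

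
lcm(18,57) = 342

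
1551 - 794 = 757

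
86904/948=91+53/79 = 91.67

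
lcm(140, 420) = 420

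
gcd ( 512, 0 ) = 512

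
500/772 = 125/193= 0.65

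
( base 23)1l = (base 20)24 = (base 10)44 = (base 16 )2C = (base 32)1c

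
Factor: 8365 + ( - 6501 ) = 1864 = 2^3*233^1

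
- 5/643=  - 5/643 = - 0.01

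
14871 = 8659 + 6212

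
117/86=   117/86 = 1.36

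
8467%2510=937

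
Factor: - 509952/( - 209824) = 192/79= 2^6*3^1*79^(  -  1)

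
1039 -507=532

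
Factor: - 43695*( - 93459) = 4083691005=3^3*5^1*971^1 * 31153^1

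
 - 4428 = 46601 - 51029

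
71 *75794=5381374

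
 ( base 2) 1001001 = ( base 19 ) 3G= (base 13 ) 58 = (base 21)3a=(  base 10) 73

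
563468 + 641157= 1204625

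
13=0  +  13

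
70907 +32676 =103583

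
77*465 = 35805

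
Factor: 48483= 3^2*5387^1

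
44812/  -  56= - 11203/14 = -  800.21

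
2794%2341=453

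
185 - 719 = - 534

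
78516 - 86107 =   -  7591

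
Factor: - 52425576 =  - 2^3*3^3 * 7^1*34673^1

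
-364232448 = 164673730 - 528906178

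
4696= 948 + 3748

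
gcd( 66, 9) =3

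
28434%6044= 4258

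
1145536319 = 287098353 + 858437966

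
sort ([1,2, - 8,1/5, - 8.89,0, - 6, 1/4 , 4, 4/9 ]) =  [ - 8.89, - 8,-6, 0, 1/5,1/4, 4/9,1, 2  ,  4 ] 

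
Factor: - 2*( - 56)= 2^4*7^1 = 112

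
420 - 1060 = -640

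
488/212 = 2+16/53 = 2.30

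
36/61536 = 3/5128 = 0.00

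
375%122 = 9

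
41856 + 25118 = 66974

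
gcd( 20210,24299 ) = 47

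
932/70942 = 466/35471=0.01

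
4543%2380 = 2163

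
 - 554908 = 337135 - 892043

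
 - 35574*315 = -11205810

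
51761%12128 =3249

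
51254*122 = 6252988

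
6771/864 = 7 + 241/288 = 7.84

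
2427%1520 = 907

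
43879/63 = 43879/63 = 696.49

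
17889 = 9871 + 8018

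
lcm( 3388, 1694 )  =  3388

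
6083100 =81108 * 75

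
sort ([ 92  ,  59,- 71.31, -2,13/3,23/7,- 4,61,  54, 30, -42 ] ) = [ -71.31, -42,  -  4, - 2, 23/7,  13/3,30,54,59, 61,92 ] 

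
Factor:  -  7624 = - 2^3  *953^1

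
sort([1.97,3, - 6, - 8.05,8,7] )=[ - 8.05, - 6, 1.97, 3, 7,8] 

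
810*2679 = 2169990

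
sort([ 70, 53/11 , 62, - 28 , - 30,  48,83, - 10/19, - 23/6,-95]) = [ - 95,  -  30, - 28, - 23/6, - 10/19, 53/11, 48,62, 70,  83 ] 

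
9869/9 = 1096 + 5/9 = 1096.56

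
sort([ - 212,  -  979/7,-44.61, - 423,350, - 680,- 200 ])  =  [ - 680, - 423, - 212,- 200, - 979/7, - 44.61, 350]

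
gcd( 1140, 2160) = 60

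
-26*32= -832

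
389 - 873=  -484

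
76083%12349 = 1989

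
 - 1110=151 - 1261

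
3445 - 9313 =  - 5868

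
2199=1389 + 810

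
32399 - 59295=  -  26896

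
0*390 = 0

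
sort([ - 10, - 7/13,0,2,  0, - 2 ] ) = [-10, - 2, - 7/13, 0,0,2 ]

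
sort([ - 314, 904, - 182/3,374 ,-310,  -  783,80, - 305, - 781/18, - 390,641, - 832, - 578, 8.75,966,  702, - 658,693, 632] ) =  [ - 832, - 783, - 658, - 578, - 390,-314, - 310, - 305,- 182/3, - 781/18,8.75,80, 374,  632,  641,693,  702, 904,966]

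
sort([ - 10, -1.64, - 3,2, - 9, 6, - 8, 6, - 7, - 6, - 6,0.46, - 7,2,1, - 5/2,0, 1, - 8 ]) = [ - 10, - 9, - 8, - 8, - 7, - 7, - 6,-6, - 3, - 5/2, - 1.64, 0,  0.46,1 , 1 , 2, 2,6, 6] 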